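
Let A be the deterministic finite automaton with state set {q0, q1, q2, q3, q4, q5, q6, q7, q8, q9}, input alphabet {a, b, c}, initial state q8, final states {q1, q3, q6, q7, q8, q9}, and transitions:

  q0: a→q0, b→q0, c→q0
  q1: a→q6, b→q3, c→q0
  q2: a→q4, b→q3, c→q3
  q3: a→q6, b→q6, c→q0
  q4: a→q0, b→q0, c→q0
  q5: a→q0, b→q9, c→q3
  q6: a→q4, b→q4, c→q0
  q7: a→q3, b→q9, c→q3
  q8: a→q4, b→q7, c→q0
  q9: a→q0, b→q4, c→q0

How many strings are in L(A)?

9

The useful subgraph on states {q3, q6, q7, q8, q9} is acyclic, so L(A) is finite; the longest accepting path visits 4 useful states, giving maximum string length 3.
Counting accepting paths from q8 by length: 1 of length 0, 1 of length 1, 3 of length 2, 4 of length 3. Total 9.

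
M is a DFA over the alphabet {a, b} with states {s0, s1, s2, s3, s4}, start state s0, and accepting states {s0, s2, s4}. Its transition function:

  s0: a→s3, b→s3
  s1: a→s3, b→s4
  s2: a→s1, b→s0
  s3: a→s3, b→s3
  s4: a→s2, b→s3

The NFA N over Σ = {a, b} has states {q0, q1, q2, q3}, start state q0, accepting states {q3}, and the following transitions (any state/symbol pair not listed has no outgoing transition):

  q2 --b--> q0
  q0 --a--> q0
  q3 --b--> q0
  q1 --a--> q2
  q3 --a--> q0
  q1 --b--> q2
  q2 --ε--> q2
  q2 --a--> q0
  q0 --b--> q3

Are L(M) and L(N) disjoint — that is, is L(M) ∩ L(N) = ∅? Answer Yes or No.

Yes

Exploring the product automaton M × N from the start pair (s0, q0), following both machines on each input symbol, reaches 3 state pairs: (s0, q0), (s3, q0), (s3, q3).
M accepts in {s0, s2, s4} and N accepts in {q3}; no reachable pair has both components accepting, so no string drives both machines to acceptance simultaneously and L(M) ∩ L(N) = ∅.
So no string is accepted by both, and the intersection is empty.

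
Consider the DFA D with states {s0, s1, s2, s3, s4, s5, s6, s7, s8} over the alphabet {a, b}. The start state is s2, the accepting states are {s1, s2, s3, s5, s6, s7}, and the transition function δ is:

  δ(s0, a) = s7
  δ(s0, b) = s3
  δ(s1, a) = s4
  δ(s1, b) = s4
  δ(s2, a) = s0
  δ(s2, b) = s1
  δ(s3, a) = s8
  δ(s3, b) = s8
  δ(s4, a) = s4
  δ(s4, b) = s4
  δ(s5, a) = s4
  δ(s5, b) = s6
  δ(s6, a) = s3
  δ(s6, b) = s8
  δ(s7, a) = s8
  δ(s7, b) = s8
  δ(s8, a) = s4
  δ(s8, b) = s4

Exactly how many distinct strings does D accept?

The useful subgraph on states {s0, s1, s2, s3, s7} is acyclic, so L(D) is finite; the longest accepting path visits 3 useful states, giving maximum string length 2.
Counting accepting paths from s2 by length: 1 of length 0, 1 of length 1, 2 of length 2. Total 4.

4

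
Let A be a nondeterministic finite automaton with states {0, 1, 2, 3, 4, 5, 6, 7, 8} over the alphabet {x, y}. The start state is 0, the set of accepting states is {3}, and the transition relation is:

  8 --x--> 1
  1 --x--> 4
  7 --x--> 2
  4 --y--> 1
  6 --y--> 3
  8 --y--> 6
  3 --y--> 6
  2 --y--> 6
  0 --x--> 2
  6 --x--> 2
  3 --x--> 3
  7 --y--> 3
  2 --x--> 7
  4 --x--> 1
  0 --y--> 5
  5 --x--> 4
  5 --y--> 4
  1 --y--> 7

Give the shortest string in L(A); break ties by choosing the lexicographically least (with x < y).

xxy

A breadth-first search from 0 reaches an accepting state first via the path 0 → 2 → 7 → 3 on input xxy.
No string of length < 3 is accepted (BFS exhausts all shorter strings without reaching an accepting state), and xxy is the lexicographically least accepting string of length 3.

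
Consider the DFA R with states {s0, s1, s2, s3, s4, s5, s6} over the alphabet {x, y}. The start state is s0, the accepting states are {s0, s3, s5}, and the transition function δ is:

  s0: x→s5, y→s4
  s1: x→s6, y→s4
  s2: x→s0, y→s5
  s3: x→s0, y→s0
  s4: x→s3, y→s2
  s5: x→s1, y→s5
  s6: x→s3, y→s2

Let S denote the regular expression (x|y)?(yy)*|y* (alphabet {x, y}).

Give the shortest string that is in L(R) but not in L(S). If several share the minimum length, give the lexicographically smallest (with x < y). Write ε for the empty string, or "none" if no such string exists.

The string xy is accepted by R but not by S.
No shorter string lies in the difference, and xy is the lexicographically first length-2 string in L(R) \ L(S).

xy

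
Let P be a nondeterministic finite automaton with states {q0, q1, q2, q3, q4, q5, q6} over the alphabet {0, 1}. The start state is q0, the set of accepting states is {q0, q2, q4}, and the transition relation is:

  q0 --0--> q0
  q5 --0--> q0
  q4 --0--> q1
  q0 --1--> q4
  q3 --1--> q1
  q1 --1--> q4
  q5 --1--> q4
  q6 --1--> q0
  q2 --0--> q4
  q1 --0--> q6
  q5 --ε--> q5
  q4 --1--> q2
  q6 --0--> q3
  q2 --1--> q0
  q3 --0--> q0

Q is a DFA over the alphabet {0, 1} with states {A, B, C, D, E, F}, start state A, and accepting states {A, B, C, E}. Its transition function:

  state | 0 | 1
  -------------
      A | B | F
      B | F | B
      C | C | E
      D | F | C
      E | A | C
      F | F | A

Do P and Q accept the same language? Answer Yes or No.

No

The string 1 is accepted by P but rejected by Q.
So L(P) ≠ L(Q).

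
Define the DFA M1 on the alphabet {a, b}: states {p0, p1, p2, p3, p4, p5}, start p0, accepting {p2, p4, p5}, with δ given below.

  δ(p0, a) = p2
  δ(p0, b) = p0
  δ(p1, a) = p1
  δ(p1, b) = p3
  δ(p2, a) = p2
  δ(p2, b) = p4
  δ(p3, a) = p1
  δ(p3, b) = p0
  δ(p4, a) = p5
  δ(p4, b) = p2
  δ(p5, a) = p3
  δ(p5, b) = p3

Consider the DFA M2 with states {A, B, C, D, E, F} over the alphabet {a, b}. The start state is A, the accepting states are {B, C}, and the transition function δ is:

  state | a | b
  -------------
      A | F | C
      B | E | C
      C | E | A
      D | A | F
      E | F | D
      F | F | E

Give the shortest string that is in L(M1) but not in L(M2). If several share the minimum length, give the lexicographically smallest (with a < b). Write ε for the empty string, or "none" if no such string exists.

a

The string a is accepted by M1 but not by M2.
No shorter string lies in the difference, and a is the lexicographically first length-1 string in L(M1) \ L(M2).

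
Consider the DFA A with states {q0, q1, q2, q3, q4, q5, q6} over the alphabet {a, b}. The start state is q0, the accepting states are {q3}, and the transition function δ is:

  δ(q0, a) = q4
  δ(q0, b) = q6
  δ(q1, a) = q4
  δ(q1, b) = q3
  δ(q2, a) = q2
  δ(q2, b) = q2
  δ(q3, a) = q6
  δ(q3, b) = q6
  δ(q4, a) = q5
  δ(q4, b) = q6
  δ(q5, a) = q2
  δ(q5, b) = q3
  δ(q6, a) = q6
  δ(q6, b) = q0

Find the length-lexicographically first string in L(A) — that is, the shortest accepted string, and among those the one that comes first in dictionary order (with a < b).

aab

A breadth-first search from q0 reaches an accepting state first via the path q0 → q4 → q5 → q3 on input aab.
No string of length < 3 is accepted (BFS exhausts all shorter strings without reaching an accepting state), and aab is the lexicographically least accepting string of length 3.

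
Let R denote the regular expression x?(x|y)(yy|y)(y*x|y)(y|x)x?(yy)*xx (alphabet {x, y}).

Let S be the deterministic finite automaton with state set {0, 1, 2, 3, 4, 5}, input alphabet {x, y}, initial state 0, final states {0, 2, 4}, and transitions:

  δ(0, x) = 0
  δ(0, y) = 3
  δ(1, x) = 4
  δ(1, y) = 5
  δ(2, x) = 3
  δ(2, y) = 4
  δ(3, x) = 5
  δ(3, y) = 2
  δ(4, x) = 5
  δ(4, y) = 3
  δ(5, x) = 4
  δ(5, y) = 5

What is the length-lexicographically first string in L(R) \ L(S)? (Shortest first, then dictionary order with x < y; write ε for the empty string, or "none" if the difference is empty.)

xyxyxx

The string xyxyxx is accepted by R but not by S.
No shorter string lies in the difference, and xyxyxx is the lexicographically first length-6 string in L(R) \ L(S).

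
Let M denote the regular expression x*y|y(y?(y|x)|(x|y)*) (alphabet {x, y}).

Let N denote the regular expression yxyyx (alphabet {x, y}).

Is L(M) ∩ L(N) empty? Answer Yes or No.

No

The string yxyyx is accepted by both M and N.
Hence L(M) ∩ L(N) ≠ ∅.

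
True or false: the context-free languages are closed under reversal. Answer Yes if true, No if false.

Reversing the right-hand side of every production of a context-free grammar for L gives a context-free grammar for Lᴿ (induction on derivation length).
So the context-free languages are closed under reversal.

Yes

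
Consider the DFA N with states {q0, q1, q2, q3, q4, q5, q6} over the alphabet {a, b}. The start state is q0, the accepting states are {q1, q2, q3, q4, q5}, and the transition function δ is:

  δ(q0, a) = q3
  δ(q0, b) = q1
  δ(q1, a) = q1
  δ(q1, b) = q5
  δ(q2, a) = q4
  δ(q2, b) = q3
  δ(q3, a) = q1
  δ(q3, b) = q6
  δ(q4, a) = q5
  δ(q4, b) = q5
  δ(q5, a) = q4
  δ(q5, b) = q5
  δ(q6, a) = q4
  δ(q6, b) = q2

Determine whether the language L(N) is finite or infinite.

infinite

State q1 is reachable from the start and can reach an accepting state, and it lies on the cycle q1 → q1.
Traversing that cycle any number of times yields accepted strings of unbounded length, so the language is infinite.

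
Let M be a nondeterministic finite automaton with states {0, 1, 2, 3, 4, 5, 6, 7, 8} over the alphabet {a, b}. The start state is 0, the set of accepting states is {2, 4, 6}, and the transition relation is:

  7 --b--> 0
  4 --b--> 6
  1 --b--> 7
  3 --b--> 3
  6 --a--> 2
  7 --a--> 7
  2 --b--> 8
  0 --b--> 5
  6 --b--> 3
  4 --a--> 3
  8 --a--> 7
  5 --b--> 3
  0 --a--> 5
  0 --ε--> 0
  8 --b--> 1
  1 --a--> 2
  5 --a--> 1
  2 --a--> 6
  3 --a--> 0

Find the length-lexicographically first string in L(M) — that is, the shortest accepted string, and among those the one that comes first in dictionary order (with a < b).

A breadth-first search from 0 reaches an accepting state first via the path 0 → 5 → 1 → 2 on input aaa.
No string of length < 3 is accepted (BFS exhausts all shorter strings without reaching an accepting state), and aaa is the lexicographically least accepting string of length 3.

aaa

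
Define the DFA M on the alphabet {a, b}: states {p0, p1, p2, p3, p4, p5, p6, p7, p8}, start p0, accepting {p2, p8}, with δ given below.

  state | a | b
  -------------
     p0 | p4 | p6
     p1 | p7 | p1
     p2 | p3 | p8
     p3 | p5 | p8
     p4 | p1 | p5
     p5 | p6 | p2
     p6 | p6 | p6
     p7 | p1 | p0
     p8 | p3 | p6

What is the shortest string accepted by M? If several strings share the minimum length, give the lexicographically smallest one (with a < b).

abb

A breadth-first search from p0 reaches an accepting state first via the path p0 → p4 → p5 → p2 on input abb.
No string of length < 3 is accepted (BFS exhausts all shorter strings without reaching an accepting state), and abb is the lexicographically least accepting string of length 3.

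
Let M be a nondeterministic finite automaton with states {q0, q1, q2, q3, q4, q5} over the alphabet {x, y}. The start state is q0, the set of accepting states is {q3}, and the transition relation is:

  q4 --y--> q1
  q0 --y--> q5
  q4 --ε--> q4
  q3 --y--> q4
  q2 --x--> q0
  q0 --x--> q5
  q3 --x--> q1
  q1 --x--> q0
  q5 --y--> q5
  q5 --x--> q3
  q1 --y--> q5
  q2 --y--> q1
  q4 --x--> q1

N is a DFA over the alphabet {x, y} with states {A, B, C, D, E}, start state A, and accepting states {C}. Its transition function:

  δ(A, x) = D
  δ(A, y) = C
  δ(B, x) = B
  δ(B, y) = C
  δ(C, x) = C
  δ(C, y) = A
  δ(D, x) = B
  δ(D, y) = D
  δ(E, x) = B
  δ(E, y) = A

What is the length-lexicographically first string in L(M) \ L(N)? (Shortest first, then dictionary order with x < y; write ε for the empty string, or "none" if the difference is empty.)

The string xx is accepted by M but not by N.
No shorter string lies in the difference, and xx is the lexicographically first length-2 string in L(M) \ L(N).

xx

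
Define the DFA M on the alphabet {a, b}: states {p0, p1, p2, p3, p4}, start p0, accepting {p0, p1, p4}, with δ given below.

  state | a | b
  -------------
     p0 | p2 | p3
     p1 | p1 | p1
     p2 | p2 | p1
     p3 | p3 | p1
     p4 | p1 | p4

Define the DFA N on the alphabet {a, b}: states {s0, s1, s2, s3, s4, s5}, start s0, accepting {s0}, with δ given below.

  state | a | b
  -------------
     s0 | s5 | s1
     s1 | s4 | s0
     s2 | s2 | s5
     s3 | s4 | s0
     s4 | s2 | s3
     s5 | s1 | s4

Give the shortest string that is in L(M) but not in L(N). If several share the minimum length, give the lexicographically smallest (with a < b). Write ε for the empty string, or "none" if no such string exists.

ab

The string ab is accepted by M but not by N.
No shorter string lies in the difference, and ab is the lexicographically first length-2 string in L(M) \ L(N).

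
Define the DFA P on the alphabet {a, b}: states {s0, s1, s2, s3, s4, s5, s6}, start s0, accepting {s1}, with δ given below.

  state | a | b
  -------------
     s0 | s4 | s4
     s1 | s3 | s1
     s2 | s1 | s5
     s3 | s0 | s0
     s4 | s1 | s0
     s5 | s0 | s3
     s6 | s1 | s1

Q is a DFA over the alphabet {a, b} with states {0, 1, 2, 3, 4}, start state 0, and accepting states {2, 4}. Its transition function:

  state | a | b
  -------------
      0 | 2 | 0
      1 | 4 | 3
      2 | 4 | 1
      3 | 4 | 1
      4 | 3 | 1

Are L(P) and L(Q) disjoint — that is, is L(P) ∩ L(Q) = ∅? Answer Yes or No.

No

The string aa is accepted by both P and Q.
Hence L(P) ∩ L(Q) ≠ ∅.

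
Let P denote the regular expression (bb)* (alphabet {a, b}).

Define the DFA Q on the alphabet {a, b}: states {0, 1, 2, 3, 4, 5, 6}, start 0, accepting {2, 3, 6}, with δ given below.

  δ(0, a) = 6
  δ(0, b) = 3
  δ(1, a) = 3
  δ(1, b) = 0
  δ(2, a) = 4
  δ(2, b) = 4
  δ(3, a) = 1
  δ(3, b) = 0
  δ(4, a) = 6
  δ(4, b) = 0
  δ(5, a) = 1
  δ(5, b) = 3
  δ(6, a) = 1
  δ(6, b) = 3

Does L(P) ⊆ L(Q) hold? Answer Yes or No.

The empty string ε is in L(P) but not in L(Q).
So L(P) ⊄ L(Q).

No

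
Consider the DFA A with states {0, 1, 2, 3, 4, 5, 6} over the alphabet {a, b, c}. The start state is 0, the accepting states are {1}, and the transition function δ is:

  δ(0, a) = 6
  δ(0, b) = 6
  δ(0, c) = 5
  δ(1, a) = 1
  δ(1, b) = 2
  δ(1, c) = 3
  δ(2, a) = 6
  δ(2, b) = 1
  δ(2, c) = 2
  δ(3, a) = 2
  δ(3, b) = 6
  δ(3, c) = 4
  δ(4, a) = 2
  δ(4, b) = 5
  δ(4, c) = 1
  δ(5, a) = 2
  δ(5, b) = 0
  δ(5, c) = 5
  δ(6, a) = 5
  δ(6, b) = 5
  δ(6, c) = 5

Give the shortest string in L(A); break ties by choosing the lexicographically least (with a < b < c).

cab

A breadth-first search from 0 reaches an accepting state first via the path 0 → 5 → 2 → 1 on input cab.
No string of length < 3 is accepted (BFS exhausts all shorter strings without reaching an accepting state), and cab is the lexicographically least accepting string of length 3.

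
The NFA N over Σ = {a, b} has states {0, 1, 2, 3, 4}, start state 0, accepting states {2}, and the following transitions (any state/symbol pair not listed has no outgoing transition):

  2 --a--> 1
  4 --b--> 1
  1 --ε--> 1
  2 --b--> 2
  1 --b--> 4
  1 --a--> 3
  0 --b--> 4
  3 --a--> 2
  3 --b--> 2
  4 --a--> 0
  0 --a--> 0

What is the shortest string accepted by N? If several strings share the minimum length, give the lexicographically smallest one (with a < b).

A breadth-first search from 0 reaches an accepting state first via the path 0 → 4 → 1 → 3 → 2 on input bbaa.
No string of length < 4 is accepted (BFS exhausts all shorter strings without reaching an accepting state), and bbaa is the lexicographically least accepting string of length 4.

bbaa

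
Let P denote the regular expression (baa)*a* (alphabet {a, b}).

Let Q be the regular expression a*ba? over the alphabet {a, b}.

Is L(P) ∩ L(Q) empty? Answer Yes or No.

Yes

Converting the expression P to a DFA (subset construction, then merging equivalent states) gives the minimal DFA with states {p0, p1, p2, p3, p4}, start state p0, accepting states {p0, p1} and transitions p0: a→p1, b→p2; p1: a→p1, b→p3; p2: a→p4, b→p3; p3: a→p3, b→p3; p4: a→p0, b→p3.
Converting the expression Q to a DFA (subset construction, then merging equivalent states) gives the minimal DFA with states {q0, q1, q2, q3}, start state q0, accepting states {q1, q2} and transitions q0: a→q0, b→q1; q1: a→q2, b→q3; q2: a→q3, b→q3; q3: a→q3, b→q3.
Exploring the product automaton P × Q from the start pair (p0, q0), following both machines on each input symbol, reaches 11 state pairs: (p0, q0), (p1, q0), (p2, q1), (p3, q1), (p4, q2), (p3, q3), (p3, q2), (p0, q3), (p1, q3), (p2, q3), (p4, q3).
P accepts in {p0, p1} and Q accepts in {q1, q2}; no reachable pair has both components accepting, so no string drives both machines to acceptance simultaneously and L(P) ∩ L(Q) = ∅.
So no string is accepted by both, and the intersection is empty.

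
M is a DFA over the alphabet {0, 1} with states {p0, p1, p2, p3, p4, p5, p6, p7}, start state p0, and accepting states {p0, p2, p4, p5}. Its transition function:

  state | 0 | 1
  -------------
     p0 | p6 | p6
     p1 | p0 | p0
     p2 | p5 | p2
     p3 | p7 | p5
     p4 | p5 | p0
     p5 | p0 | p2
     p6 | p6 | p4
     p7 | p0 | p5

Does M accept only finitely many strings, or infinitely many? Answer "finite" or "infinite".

State p0 is reachable from the start and can reach an accepting state, and it lies on the cycle p0 → p6 → p4 → p0.
Traversing that cycle any number of times yields accepted strings of unbounded length, so the language is infinite.

infinite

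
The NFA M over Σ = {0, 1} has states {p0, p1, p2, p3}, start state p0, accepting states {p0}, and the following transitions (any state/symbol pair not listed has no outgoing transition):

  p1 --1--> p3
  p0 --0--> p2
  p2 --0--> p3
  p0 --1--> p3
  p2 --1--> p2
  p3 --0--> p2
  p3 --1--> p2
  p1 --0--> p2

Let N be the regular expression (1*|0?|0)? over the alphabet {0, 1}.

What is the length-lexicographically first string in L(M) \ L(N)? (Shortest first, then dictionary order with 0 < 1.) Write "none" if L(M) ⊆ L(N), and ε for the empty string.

none

Converting the expression N to a DFA (subset construction, then merging equivalent states) gives the minimal DFA with states {n0, n1, n2, n3}, start state n0, accepting states {n0, n1, n2} and transitions n0: 0→n1, 1→n2; n1: 0→n3, 1→n3; n2: 0→n3, 1→n2; n3: 0→n3, 1→n3.
Exploring the product automaton M × N from the start pair (p0, n0), following both machines on each input symbol, reaches 6 state pairs: (p0, n0), (p2, n1), (p3, n2), (p3, n3), (p2, n3), (p2, n2).
M accepts in {p0} and N accepts in {n0, n1, n2}. The reachable pairs whose M-component is accepting are (p0, n0); in each of them the N-component is accepting too, so the product for L(M) \ L(N) (M-component accepting, N-component rejecting) has no reachable accepting pair and the difference is empty.
So every string accepted by M is also accepted by N: L(M) \ L(N) = ∅ and there is no such string.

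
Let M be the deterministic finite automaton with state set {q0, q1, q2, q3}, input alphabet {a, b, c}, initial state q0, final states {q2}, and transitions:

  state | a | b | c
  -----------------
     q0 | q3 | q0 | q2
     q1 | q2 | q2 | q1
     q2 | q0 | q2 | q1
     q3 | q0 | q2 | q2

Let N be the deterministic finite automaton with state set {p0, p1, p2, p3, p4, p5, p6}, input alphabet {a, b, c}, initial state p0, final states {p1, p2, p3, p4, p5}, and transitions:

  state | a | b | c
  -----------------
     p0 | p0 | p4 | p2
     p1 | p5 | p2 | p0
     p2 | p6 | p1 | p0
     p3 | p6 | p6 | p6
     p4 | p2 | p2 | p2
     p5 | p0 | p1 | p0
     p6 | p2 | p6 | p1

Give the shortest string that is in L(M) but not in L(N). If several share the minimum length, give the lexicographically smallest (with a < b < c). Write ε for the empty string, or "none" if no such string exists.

bac

The string bac is accepted by M but not by N.
No shorter string lies in the difference, and bac is the lexicographically first length-3 string in L(M) \ L(N).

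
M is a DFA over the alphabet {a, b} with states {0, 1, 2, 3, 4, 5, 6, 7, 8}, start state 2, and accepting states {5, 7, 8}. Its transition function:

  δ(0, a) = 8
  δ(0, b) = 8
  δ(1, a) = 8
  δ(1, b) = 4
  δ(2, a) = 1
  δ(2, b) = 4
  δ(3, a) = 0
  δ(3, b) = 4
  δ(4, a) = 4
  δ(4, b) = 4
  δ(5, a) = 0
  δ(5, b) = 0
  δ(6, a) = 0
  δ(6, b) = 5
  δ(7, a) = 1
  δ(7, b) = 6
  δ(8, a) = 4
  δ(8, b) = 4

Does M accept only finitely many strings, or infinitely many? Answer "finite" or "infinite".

The useful states (reachable from 2 and able to reach an accepting state) are {1, 2, 8}.
Restricted to these states the transition graph has no cycle, so every accepting path has bounded length and L is finite.

finite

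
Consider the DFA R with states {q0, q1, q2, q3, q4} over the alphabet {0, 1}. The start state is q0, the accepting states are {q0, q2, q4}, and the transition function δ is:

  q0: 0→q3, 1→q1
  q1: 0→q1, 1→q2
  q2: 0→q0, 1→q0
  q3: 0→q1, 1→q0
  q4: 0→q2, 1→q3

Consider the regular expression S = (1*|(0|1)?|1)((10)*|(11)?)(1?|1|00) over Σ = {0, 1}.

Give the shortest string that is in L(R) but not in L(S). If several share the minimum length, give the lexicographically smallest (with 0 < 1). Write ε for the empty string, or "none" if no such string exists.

The string 001 is accepted by R but not by S.
No shorter string lies in the difference, and 001 is the lexicographically first length-3 string in L(R) \ L(S).

001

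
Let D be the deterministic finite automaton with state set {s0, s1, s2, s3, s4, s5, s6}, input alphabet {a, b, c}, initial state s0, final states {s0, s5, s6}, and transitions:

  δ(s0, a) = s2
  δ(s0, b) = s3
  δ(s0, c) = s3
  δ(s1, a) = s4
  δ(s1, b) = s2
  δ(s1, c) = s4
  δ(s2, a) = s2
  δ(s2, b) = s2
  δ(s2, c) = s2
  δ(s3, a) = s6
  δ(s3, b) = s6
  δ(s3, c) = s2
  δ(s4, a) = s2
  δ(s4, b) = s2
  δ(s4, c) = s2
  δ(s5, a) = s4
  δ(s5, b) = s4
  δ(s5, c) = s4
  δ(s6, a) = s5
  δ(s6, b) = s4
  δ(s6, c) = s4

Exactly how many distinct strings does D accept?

9

The useful subgraph on states {s0, s3, s5, s6} is acyclic, so L(D) is finite; the longest accepting path visits 4 useful states, giving maximum string length 3.
Counting accepting paths from s0 by length: 1 of length 0, 4 of length 2, 4 of length 3. Total 9.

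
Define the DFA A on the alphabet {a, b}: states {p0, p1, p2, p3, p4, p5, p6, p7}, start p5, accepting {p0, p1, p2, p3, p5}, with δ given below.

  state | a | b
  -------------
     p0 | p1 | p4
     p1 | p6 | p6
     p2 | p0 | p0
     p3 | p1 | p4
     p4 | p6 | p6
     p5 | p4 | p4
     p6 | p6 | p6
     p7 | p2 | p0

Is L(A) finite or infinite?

finite

The useful states (reachable from p5 and able to reach an accepting state) are {p5}.
Restricted to these states the transition graph has no cycle, so every accepting path has bounded length and L is finite.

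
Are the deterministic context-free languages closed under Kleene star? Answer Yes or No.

No

L = {c aⁿbⁿ : n≥0} ∪ {cc aⁿb²ⁿ : n≥0} is a DCFL (the number of leading c's fixes which ratio the DPDA checks), but L* is not. Every word of L starts with c, so in a factorisation of the string cc aⁱbʲ (i≥1) into words of L each factor begins at one of the two c's: either the whole string is a single word of L (forcing j = 2i), or it splits as c · (c aⁱbʲ) with c ∈ L (take n = 0) and c aⁱbʲ ∈ L (forcing j = i). Thus L* ∩ cca⁺b* = {cc aⁿbⁿ : n≥1} ∪ {cc aⁿb²ⁿ : n≥1}. A DPDA for L* would give one for this intersection with a regular set, and, started from its configuration after reading cc, one for {aⁿbⁿ : n≥1} ∪ {aⁿb²ⁿ : n≥1}, which no deterministic PDA accepts (a DPDA for it would have a single run on aⁿb²ⁿ, accepting after the prefix aⁿbⁿ and accepting again after n more b's; an ordinary PDA that simulates it on a's and b's and, at any moment when it is accepting, may switch to reading only a fresh letter d while feeding each d to the simulation as a b, would accept aⁱbʲdᵏ (k≥1) exactly when both aⁱbʲ and aⁱbʲ⁺ᵏ are in the language, i.e. its language intersected with the regular set a*b*d⁺ would be exactly {aⁿbⁿdⁿ : n≥1} — impossible, since context-free languages are closed under intersection with regular sets and {aⁿbⁿdⁿ} is not context-free). So L* is not a DCFL.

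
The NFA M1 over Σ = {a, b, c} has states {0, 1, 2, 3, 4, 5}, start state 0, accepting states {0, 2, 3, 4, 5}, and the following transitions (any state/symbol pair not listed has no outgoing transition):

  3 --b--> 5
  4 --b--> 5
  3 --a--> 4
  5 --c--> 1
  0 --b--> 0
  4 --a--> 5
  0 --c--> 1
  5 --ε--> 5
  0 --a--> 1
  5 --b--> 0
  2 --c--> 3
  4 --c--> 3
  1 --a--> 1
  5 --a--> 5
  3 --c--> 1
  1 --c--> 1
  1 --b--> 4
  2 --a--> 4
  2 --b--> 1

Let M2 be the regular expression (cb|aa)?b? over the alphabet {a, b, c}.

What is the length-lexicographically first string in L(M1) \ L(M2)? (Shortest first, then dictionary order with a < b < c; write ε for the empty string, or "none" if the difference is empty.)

ab

The string ab is accepted by M1 but not by M2.
No shorter string lies in the difference, and ab is the lexicographically first length-2 string in L(M1) \ L(M2).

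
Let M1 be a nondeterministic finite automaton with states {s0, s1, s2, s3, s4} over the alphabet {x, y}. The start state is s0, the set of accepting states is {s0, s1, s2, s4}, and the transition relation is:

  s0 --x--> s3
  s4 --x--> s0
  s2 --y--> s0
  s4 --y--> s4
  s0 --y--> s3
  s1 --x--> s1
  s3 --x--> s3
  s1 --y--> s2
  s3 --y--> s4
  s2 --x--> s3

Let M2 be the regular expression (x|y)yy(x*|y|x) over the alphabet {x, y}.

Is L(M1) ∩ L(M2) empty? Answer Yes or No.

No

The string xyy is accepted by both M1 and M2.
Hence L(M1) ∩ L(M2) ≠ ∅.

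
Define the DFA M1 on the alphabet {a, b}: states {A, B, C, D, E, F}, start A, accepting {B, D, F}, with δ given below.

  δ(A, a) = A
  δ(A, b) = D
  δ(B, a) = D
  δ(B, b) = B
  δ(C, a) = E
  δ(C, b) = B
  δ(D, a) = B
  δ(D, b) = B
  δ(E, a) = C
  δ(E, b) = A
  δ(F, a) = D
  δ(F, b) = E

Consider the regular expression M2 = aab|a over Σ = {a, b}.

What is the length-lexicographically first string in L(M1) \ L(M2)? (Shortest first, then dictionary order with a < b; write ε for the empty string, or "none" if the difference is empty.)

The string b is accepted by M1 but not by M2.
No shorter string lies in the difference, and b is the lexicographically first length-1 string in L(M1) \ L(M2).

b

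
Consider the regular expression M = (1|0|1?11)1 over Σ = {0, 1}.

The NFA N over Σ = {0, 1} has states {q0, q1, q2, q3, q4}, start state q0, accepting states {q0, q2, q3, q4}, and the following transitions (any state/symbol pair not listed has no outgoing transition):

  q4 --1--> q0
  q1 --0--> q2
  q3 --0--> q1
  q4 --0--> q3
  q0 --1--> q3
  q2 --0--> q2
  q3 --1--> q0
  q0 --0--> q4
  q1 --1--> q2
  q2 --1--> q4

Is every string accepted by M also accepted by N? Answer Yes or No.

Yes

Converting the expression M to a DFA (subset construction, then merging equivalent states) gives the minimal DFA with states {m0, m1, m2, m3, m4, m5, m6}, start state m0, accepting states {m4, m5, m6} and transitions m0: 0→m1, 1→m2; m1: 0→m3, 1→m4; m2: 0→m3, 1→m5; m3: 0→m3, 1→m3; m4: 0→m3, 1→m3; m5: 0→m3, 1→m6; m6: 0→m3, 1→m4.
Exploring the product automaton M × N from the start pair (m0, q0), following both machines on each input symbol, reaches 11 state pairs: (m0, q0), (m1, q4), (m2, q3), (m3, q3), (m4, q0), (m3, q1), (m5, q0), (m3, q0), (m3, q4), (m3, q2), (m6, q3).
M accepts in {m4, m5, m6} and N accepts in {q0, q2, q3, q4}. The reachable pairs whose M-component is accepting are (m4, q0), (m5, q0), (m6, q3); in each of them the N-component is accepting too, so the product for L(M) \ L(N) (M-component accepting, N-component rejecting) has no reachable accepting pair and the difference is empty.
Hence every string in L(M) is also in L(N).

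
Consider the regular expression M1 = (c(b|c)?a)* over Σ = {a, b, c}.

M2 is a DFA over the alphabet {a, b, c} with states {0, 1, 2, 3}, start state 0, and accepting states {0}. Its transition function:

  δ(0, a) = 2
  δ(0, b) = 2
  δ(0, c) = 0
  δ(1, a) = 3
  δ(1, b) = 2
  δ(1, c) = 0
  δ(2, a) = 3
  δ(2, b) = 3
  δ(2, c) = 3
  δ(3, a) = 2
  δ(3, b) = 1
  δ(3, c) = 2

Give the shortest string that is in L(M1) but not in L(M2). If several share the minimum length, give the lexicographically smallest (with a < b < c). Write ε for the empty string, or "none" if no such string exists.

The string ca is accepted by M1 but not by M2.
No shorter string lies in the difference, and ca is the lexicographically first length-2 string in L(M1) \ L(M2).

ca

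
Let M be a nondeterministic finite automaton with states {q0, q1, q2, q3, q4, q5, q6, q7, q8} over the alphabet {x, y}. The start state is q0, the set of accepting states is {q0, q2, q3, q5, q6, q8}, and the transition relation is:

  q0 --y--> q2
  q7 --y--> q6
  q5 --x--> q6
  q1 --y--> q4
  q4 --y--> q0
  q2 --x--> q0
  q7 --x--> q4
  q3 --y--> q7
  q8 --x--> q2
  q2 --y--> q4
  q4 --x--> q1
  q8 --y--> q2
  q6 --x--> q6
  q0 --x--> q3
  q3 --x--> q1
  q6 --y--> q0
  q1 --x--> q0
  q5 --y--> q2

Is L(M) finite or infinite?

infinite

State q0 is reachable from the start and can reach an accepting state, and it lies on the cycle q0 → q2 → q0.
Traversing that cycle any number of times yields accepted strings of unbounded length, so the language is infinite.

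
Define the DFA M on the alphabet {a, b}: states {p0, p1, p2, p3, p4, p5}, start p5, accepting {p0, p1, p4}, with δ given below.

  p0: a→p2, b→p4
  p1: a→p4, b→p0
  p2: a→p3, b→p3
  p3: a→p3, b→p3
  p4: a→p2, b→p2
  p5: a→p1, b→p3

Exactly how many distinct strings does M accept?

The useful subgraph on states {p0, p1, p4, p5} is acyclic, so L(M) is finite; the longest accepting path visits 4 useful states, giving maximum string length 3.
Counting accepting paths from p5 by length: 1 of length 1, 2 of length 2, 1 of length 3. Total 4.

4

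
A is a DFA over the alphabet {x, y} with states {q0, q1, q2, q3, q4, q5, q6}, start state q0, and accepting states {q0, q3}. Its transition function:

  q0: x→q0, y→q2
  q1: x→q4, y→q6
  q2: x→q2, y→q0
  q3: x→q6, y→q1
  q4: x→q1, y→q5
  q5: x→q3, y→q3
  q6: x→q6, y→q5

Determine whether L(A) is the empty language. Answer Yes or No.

The empty string ε is accepted: the run q0 ends in the accepting state q0.
Since at least one string is accepted, L(A) is not empty.

No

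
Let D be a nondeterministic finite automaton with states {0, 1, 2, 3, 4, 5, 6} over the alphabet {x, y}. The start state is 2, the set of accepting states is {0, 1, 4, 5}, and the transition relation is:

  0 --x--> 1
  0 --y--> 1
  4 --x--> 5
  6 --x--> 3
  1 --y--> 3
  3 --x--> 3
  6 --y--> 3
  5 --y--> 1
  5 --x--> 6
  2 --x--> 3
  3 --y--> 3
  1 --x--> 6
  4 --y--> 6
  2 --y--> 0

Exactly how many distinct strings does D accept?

3

The useful subgraph on states {0, 1, 2} is acyclic, so L(D) is finite; the longest accepting path visits 3 useful states, giving maximum string length 2.
Counting accepting paths from 2 by length: 1 of length 1, 2 of length 2. Total 3.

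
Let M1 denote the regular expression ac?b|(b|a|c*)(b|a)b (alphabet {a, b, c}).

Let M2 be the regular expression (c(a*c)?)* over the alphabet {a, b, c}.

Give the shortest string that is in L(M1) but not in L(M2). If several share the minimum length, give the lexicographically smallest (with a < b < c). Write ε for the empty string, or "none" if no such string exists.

ab

The string ab is accepted by M1 but not by M2.
No shorter string lies in the difference, and ab is the lexicographically first length-2 string in L(M1) \ L(M2).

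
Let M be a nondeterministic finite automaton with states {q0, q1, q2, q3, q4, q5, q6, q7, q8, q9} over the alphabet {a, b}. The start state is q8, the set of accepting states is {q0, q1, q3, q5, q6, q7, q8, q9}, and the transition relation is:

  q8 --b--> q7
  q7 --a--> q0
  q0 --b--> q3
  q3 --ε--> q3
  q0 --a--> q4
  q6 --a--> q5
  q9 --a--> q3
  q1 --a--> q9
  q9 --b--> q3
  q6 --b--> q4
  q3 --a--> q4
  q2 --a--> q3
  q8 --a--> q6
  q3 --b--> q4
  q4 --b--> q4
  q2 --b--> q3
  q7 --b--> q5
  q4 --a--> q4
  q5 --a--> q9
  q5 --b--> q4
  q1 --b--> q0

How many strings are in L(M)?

13

The useful subgraph on states {q0, q3, q5, q6, q7, q8, q9} is acyclic, so L(M) is finite; the longest accepting path visits 5 useful states, giving maximum string length 4.
Counting accepting paths from q8 by length: 1 of length 0, 2 of length 1, 3 of length 2, 3 of length 3, 4 of length 4. Total 13.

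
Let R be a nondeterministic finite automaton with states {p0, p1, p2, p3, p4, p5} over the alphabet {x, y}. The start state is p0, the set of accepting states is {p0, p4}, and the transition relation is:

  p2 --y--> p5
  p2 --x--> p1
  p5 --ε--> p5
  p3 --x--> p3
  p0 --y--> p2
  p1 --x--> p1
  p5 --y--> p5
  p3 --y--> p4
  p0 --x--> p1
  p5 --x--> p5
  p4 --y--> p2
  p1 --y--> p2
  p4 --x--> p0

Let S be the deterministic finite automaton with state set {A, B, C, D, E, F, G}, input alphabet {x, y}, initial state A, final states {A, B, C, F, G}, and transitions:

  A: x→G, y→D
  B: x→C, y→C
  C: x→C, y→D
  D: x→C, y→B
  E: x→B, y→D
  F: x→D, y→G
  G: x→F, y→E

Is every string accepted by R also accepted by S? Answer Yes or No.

Yes

Exploring the product automaton R × S from the start pair (p0, A), following both machines on each input symbol, reaches 15 state pairs: (p0, A), (p1, G), (p2, D), (p1, F), (p2, E), (p1, C), (p5, B), (p1, D), (p2, G), (p1, B), (p5, D), (p5, C), (p2, B), (p5, E), (p2, C).
R accepts in {p0, p4} and S accepts in {A, B, C, F, G}. The reachable pairs whose R-component is accepting are (p0, A); in each of them the S-component is accepting too, so the product for L(R) \ L(S) (R-component accepting, S-component rejecting) has no reachable accepting pair and the difference is empty.
Hence every string in L(R) is also in L(S).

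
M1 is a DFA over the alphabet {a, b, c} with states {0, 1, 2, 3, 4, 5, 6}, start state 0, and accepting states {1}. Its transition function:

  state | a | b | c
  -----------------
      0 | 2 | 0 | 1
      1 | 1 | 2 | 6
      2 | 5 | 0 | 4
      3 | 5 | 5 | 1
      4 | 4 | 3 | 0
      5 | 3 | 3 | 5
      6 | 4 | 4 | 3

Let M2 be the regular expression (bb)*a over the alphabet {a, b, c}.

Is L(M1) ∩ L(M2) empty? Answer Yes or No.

Yes

Converting the expression M2 to a DFA (subset construction, then merging equivalent states) gives the minimal DFA with states {r0, r1, r2, r3}, start state r0, accepting states {r1} and transitions r0: a→r1, b→r2, c→r3; r1: a→r3, b→r3, c→r3; r2: a→r3, b→r0, c→r3; r3: a→r3, b→r3, c→r3.
Exploring the product automaton M1 × M2 from the start pair (0, r0), following both machines on each input symbol, reaches 10 state pairs: (0, r0), (2, r1), (0, r2), (1, r3), (5, r3), (0, r3), (4, r3), (2, r3), (6, r3), (3, r3).
M1 accepts in {1} and M2 accepts in {r1}; no reachable pair has both components accepting, so no string drives both machines to acceptance simultaneously and L(M1) ∩ L(M2) = ∅.
So no string is accepted by both, and the intersection is empty.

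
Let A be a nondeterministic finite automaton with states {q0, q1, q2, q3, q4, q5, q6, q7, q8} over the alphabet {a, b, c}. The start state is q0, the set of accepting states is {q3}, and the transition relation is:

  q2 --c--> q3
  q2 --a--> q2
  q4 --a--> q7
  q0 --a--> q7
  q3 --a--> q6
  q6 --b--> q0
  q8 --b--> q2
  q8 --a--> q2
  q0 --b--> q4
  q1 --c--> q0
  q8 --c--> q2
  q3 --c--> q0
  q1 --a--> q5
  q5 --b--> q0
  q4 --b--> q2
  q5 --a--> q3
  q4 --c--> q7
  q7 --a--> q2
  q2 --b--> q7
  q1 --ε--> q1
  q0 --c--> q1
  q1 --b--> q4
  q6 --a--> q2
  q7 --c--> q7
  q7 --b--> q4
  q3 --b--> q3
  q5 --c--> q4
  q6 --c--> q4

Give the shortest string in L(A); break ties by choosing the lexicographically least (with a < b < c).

A breadth-first search from q0 reaches an accepting state first via the path q0 → q7 → q2 → q3 on input aac.
No string of length < 3 is accepted (BFS exhausts all shorter strings without reaching an accepting state), and aac is the lexicographically least accepting string of length 3.

aac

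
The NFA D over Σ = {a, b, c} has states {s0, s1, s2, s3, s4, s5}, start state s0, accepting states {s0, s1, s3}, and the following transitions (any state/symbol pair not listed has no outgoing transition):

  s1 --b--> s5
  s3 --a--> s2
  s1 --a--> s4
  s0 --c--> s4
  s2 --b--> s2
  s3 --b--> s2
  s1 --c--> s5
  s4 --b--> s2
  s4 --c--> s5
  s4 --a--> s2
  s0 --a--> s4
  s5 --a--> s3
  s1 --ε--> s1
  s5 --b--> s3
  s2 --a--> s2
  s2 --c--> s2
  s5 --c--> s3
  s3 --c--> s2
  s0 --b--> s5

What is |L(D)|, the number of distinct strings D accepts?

10

The useful subgraph on states {s0, s3, s4, s5} is acyclic, so L(D) is finite; the longest accepting path visits 4 useful states, giving maximum string length 3.
Counting accepting paths from s0 by length: 1 of length 0, 3 of length 2, 6 of length 3. Total 10.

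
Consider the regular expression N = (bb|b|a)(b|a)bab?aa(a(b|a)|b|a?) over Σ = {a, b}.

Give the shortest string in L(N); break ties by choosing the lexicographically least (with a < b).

By inspection of the expression, no string of length less than 6 matches, and aabaaa is the lexicographically first match of length 6.

aabaaa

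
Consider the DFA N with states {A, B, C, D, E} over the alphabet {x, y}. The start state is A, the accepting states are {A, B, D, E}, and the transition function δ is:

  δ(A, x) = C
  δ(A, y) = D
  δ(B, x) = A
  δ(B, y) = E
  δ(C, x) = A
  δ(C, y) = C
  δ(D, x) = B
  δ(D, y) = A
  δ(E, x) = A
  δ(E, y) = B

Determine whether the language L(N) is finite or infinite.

State A is reachable from the start and can reach an accepting state, and it lies on the cycle A → C → A.
Traversing that cycle any number of times yields accepted strings of unbounded length, so the language is infinite.

infinite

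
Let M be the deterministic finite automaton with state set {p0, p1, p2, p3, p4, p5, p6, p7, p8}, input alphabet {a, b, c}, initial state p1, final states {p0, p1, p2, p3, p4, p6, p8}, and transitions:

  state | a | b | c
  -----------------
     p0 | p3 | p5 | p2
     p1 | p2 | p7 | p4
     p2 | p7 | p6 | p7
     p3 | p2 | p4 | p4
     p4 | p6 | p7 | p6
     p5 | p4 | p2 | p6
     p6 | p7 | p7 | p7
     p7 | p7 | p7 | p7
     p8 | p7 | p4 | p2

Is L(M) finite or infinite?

finite

The useful states (reachable from p1 and able to reach an accepting state) are {p1, p2, p4, p6}.
Restricted to these states the transition graph has no cycle, so every accepting path has bounded length and L is finite.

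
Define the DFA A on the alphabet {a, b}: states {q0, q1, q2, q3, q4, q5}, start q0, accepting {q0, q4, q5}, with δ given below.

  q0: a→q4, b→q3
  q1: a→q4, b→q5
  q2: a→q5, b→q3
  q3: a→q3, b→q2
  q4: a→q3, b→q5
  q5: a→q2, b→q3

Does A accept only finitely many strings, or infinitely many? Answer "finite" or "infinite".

infinite

State q3 is reachable from the start and can reach an accepting state, and it lies on the cycle q3 → q2 → q3.
Traversing that cycle any number of times yields accepted strings of unbounded length, so the language is infinite.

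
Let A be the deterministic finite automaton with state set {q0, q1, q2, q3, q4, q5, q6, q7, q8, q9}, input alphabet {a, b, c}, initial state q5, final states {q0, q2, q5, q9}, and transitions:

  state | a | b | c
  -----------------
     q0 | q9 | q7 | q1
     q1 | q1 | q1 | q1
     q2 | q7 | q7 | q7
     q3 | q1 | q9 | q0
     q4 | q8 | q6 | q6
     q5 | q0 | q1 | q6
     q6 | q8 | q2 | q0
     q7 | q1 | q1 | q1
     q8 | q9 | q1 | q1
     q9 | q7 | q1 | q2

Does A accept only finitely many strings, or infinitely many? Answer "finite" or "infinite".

The useful states (reachable from q5 and able to reach an accepting state) are {q0, q2, q5, q6, q8, q9}.
Restricted to these states the transition graph has no cycle, so every accepting path has bounded length and L is finite.

finite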